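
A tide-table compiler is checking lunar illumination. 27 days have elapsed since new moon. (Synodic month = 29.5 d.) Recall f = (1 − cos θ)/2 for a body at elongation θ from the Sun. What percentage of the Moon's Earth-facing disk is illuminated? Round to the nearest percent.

The Moon has covered 27/29.5 of its cycle, so θ ≈ 360° × 27/29.5 = 329.5°.
With cos θ = 0.862, the lit fraction is (1 − 0.862)/2 ≈ 0.069, so 7%.

7%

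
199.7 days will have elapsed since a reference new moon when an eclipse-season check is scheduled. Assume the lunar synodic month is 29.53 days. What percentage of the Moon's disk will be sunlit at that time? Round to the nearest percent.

199.7/29.53 = 6.763 lunations, so 6 complete cycles and 22.52 d into the next.
Elongation θ = 360° × 22.52/29.53 ≈ 274.5°.
Illuminated fraction = (1 − cos 274.5°)/2 = (1 − 0.079)/2 ≈ 0.460, so 46%.

46%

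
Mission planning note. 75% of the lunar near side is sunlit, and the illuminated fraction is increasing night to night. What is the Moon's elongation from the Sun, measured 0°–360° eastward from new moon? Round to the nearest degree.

120°

From f = (1 − cos θ)/2: cos θ = 1 − 2×0.75 = -0.500; arccos → 120.0°.
Before full moon the principal value applies: θ = 120.0°.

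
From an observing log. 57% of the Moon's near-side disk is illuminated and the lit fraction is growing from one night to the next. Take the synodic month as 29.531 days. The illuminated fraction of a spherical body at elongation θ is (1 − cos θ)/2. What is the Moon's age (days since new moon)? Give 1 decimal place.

8.0 days

cos θ = 1 − 2f = -0.140, giving a principal value of 98.0°.
Waxing ⇒ before full, so θ = 98.0°.
Age = 29.531 × 98.0°/360° ≈ 8.04 days.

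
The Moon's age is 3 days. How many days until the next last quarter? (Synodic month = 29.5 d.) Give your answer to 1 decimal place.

19.1 days

Last quarter is 0.75 of the way through the cycle: age 0.75 × 29.5 = 22.125 d.
That is 22.125 − 3 = 19.125 days ahead.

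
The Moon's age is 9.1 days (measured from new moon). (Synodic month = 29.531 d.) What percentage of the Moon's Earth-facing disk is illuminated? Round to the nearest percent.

Elongation θ = 360° × 9.1/29.531 ≈ 110.9°.
With cos θ = (-0.357), the lit fraction is (1 − (-0.357))/2 ≈ 0.679, so 68%.

68%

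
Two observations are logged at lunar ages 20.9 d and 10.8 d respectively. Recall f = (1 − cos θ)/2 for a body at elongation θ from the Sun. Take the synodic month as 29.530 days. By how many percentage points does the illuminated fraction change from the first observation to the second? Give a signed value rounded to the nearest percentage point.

+20 pp

First observation: θ = 360°·20.9/29.530 = 254.8°, so f = 0.631.
Second observation: θ = 131.7°, f = 0.832.
Δf = 0.832 − 0.631 = +0.201, i.e. +20 pp.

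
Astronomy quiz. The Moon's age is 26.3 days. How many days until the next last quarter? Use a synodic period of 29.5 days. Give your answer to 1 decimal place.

Last quarter is 0.75 of the way through the cycle: age 0.75 × 29.5 = 22.125 d.
Already past this cycle's last quarter; the next is at 22.125 + 29.5 = 51.625 d, so 51.625 − 26.3 = 25.325 days.

25.3 days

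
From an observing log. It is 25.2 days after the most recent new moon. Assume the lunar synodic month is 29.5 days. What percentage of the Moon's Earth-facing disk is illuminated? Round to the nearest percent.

Elongation θ = 360° × 25.2/29.5 ≈ 307.5°.
Illuminated fraction = (1 − cos 307.5°)/2 = (1 − 0.609)/2 ≈ 0.195, so 20%.

20%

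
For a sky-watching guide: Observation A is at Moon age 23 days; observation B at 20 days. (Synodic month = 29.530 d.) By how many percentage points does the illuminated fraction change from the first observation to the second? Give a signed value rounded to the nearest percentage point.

θ₁ = 360° × 23/29.530 = 280.4°, f₁ = (1 − cos θ₁)/2 = 0.410.
θ₂ = 360° × 20/29.530 = 243.8°, f₂ = (1 − cos θ₂)/2 = 0.721.
Change = f₂ − f₁ = +0.311 → +31 percentage points.

+31 percentage points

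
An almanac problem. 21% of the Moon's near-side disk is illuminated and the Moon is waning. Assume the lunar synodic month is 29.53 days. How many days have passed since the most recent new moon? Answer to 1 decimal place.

25.1 days

Invert f = (1 − cos θ)/2 to get cos θ = 1 − 2(0.21) = 0.580, hence θ₀ = arccos 0.580 = 54.5°.
Since the Moon is past full (waning), take the reflex angle: θ = 360° − 54.5° = 305.5°.
At 360°/29.53 d per day, 305.5° corresponds to 25.06 days.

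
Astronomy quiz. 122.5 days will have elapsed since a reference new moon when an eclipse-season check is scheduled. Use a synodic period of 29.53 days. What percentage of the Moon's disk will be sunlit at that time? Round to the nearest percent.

122.5 d spans 4 complete synodic months (4 × 29.53 = 118.12 d) plus 4.38 d.
The Moon has covered 4.38/29.53 of its cycle, so θ ≈ 360° × 4.38/29.53 = 53.4°.
cos 53.4° = 0.596, so f = (1 − 0.596)/2 = 0.202, so 20%.

20%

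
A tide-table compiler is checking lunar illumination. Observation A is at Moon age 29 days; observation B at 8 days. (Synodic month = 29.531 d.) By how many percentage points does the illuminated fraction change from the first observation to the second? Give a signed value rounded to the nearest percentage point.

+56 pp

First observation: θ = 360°·29/29.531 = 353.5°, so f = 0.003.
Second observation: θ = 97.5°, f = 0.565.
Δf = 0.565 − 0.003 = +0.562, i.e. +56 pp.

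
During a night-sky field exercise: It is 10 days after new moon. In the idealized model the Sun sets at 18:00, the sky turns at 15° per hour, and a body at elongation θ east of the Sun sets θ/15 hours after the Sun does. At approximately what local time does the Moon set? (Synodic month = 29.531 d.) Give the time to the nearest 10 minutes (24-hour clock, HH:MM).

The Moon has covered 10/29.531 of its cycle, so θ ≈ 360° × 10/29.531 = 121.9°.
The Moon trails the Sun by θ/15 = 121.9/15 ≈ 8.13 hours.
18:00 + 8.127 h ≈ 02:08 → 02:10 to the nearest ten minutes.

02:10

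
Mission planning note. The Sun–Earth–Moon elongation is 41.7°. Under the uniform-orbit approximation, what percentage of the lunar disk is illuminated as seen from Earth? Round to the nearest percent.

Half-versine of 41.7°: (1 − 0.747)/2 = 0.127, i.e. 13%.

13%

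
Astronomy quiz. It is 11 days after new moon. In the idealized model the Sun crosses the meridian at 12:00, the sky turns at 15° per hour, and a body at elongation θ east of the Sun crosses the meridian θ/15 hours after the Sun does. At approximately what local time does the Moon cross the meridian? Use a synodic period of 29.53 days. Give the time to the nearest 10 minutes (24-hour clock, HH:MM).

The Moon has covered 11/29.53 of its cycle, so θ ≈ 360° × 11/29.53 = 134.1°.
Delay after the Sun = 134.1° / (15°/h) ≈ 8.94 h.
12:00 + 8.940 h ≈ 20:56 → 21:00 to the nearest ten minutes.

21:00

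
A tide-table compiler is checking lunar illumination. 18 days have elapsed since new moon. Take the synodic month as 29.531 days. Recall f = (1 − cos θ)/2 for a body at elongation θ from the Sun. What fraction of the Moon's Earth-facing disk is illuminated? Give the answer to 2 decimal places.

The Moon has covered 18/29.531 of its cycle, so θ ≈ 360° × 18/29.531 = 219.4°.
cos 219.4° = (-0.772), so f = (1 − (-0.772))/2 = 0.886.

0.89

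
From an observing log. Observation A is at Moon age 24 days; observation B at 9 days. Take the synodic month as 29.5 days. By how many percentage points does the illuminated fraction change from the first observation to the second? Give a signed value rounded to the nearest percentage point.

θ₁ = 360° × 24/29.5 = 292.9°, f₁ = (1 − cos θ₁)/2 = 0.306.
θ₂ = 360° × 9/29.5 = 109.8°, f₂ = (1 − cos θ₂)/2 = 0.670.
Change = f₂ − f₁ = +0.364 → +36 percentage points.

+36 percentage points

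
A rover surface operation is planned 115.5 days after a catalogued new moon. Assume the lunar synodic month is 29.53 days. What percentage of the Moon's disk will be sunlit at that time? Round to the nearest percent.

115.5/29.53 = 3.911 lunations, so 3 complete cycles and 26.91 d into the next.
Elongation θ = 360° × 26.91/29.53 ≈ 328.1°.
cos 328.1° = 0.849, so f = (1 − 0.849)/2 = 0.076, so 8%.

8%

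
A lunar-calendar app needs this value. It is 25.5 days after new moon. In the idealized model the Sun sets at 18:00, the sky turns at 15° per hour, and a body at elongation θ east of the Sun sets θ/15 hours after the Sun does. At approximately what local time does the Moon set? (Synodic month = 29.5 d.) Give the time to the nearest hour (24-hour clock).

The Moon has covered 25.5/29.5 of its cycle, so θ ≈ 360° × 25.5/29.5 = 311.2°.
Delay after the Sun = 311.2° / (15°/h) ≈ 20.75 h.
18:00 + 20.75 h ≈ 14:45 → 15:00 to the nearest hour.

15:00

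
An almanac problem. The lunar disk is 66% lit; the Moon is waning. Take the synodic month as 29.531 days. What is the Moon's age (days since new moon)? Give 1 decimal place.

Invert f = (1 − cos θ)/2 to get cos θ = 1 − 2(0.66) = -0.320, hence θ₀ = arccos -0.320 = 108.7°.
A waning Moon lies in 180°–360°, so θ = 360° − 108.7° = 251.3°.
That fraction of the synodic month is 251.3/360 × 29.531 d ≈ 20.62 d.

20.6 days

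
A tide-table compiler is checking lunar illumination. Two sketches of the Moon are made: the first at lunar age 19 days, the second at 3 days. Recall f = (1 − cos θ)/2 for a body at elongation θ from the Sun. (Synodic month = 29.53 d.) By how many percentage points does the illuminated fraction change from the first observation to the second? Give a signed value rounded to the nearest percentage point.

-71 pp

First observation: θ = 360°·19/29.53 = 231.6°, so f = 0.810.
Second observation: θ = 36.6°, f = 0.098.
Δf = 0.098 − 0.810 = -0.712, i.e. -71 pp.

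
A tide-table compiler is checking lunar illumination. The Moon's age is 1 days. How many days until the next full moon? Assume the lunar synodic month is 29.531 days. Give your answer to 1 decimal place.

Full moon occurs at elongation 180°, i.e. at age 29.531 × 180/360 = 14.765 d.
That is 14.765 − 1 = 13.765 days ahead.

13.8 days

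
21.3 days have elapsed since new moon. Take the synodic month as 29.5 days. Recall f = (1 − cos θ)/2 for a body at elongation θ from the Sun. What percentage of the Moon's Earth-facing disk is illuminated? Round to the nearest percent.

59%

Elongation θ = 360° × 21.3/29.5 ≈ 259.9°.
cos 259.9° = (-0.175), so f = (1 − (-0.175))/2 = 0.587, so 59%.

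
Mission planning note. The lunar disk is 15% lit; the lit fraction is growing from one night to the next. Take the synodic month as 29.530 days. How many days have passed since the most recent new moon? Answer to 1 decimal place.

From f = (1 − cos θ)/2: cos θ = 1 − 2×0.15 = 0.700; arccos → 45.6°.
Before full moon the principal value applies: θ = 45.6°.
At 360°/29.530 d per day, 45.6° corresponds to 3.74 days.

3.7 days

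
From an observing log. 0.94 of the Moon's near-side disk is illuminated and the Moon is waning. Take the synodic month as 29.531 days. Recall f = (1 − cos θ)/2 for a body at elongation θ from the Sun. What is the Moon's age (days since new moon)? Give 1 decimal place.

cos θ = 1 − 2f = -0.880, giving a principal value of 151.6°.
A waning Moon lies in 180°–360°, so θ = 360° − 151.6° = 208.4°.
That fraction of the synodic month is 208.4/360 × 29.531 d ≈ 17.09 d.

17.1 days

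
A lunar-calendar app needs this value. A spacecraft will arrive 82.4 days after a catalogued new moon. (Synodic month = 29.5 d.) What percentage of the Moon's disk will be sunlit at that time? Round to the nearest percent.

Reduce mod P: 82.4 − 2×29.5 = 23.40 d into the current lunation.
Phase angle: θ = 360°·(23.40 d)/(29.5 d) = 285.6°.
With cos θ = 0.268, the lit fraction is (1 − 0.268)/2 ≈ 0.366, so 37%.

37%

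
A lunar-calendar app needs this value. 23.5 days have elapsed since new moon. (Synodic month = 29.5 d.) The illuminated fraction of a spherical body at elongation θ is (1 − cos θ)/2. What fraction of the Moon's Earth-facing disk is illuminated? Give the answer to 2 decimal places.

Elongation θ = 360° × 23.5/29.5 ≈ 286.8°.
cos 286.8° = 0.289, so f = (1 − 0.289)/2 = 0.356.

0.36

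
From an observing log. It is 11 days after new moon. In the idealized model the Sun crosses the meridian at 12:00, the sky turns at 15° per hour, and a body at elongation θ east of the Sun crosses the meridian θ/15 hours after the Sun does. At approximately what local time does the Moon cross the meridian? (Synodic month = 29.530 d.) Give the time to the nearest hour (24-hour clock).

21:00

Phase angle: θ = 360°·(11 d)/(29.530 d) = 134.1°.
At 15° of sky rotation per hour, 134.1° corresponds to a 8.94 h lag.
12:00 + 8.94 h ≈ 20:56 → 21:00 to the nearest hour.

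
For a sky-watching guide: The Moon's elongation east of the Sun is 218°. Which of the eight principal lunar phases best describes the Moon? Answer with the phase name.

218° lies in the waning gibbous sector of the 8-phase cycle.

waning gibbous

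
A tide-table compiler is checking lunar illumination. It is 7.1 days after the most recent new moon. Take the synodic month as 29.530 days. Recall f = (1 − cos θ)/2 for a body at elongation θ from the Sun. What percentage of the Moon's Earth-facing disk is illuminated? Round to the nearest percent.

47%

Elongation θ = 360° × 7.1/29.530 ≈ 86.6°.
cos 86.6° = 0.060, so f = (1 − 0.060)/2 = 0.470, so 47%.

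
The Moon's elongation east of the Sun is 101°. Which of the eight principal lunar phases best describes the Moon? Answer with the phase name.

The first quarter sector spans roughly 68°–112°; 101° falls inside it.

first quarter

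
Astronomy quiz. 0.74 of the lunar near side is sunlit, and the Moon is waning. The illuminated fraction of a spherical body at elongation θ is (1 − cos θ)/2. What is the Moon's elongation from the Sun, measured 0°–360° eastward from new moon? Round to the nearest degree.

241°

cos θ = 1 − 2f = -0.480, giving a principal value of 118.7°.
A waning Moon lies in 180°–360°, so θ = 360° − 118.7° = 241.3°.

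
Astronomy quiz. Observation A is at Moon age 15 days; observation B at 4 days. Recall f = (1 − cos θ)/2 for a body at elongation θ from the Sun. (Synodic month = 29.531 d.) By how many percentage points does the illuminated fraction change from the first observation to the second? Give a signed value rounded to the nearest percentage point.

-83 pp

θ₁ = 360° × 15/29.531 = 182.9°, f₁ = (1 − cos θ₁)/2 = 0.999.
θ₂ = 360° × 4/29.531 = 48.8°, f₂ = (1 − cos θ₂)/2 = 0.170.
Change = f₂ − f₁ = -0.829 → -83 percentage points.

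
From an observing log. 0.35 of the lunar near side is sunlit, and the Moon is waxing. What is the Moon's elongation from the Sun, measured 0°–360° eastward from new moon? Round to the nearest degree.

73°

cos θ = 1 − 2f = 0.300, giving a principal value of 72.5°.
The Moon is waxing (0°–180°), so θ = 72.5° directly.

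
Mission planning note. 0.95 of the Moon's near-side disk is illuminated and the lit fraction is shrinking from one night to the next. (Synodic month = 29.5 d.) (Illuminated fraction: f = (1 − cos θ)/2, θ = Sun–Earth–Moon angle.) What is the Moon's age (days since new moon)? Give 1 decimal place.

Invert f = (1 − cos θ)/2 to get cos θ = 1 − 2(0.95) = -0.900, hence θ₀ = arccos -0.900 = 154.2°.
A waning Moon lies in 180°–360°, so θ = 360° − 154.2° = 205.8°.
That fraction of the synodic month is 205.8/360 × 29.5 d ≈ 16.87 d.

16.9 days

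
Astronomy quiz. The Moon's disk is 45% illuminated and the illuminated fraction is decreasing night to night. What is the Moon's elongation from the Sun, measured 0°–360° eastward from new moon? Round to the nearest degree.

276°

Invert f = (1 − cos θ)/2 to get cos θ = 1 − 2(0.45) = 0.100, hence θ₀ = arccos 0.100 = 84.3°.
A waning Moon lies in 180°–360°, so θ = 360° − 84.3° = 275.7°.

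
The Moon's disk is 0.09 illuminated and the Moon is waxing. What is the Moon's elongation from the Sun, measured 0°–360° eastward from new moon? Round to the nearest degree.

From f = (1 − cos θ)/2: cos θ = 1 − 2×0.09 = 0.820; arccos → 34.9°.
Before full moon the principal value applies: θ = 34.9°.

35°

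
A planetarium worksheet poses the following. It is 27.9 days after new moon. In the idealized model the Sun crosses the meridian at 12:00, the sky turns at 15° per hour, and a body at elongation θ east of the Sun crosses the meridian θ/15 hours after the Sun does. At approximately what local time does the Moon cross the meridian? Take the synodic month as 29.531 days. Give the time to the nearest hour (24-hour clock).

11:00

Elongation θ = 360° × 27.9/29.531 ≈ 340.1°.
The Moon trails the Sun by θ/15 = 340.1/15 ≈ 22.67 hours.
12:00 + 22.67 h ≈ 10:40 → 11:00 to the nearest hour.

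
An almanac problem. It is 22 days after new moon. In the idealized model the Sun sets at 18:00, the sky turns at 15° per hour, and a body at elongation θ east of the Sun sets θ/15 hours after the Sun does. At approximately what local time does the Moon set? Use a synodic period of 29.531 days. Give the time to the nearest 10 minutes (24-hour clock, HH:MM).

Elongation θ = 360° × 22/29.531 ≈ 268.2°.
At 15° of sky rotation per hour, 268.2° corresponds to a 17.88 h lag.
18:00 + 17.880 h ≈ 11:53 → 11:50 to the nearest ten minutes.

11:50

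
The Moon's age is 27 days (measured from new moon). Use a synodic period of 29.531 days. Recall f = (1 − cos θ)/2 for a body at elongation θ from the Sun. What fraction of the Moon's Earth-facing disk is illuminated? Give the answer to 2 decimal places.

Phase angle: θ = 360°·(27 d)/(29.531 d) = 329.1°.
Illuminated fraction = (1 − cos 329.1°)/2 = (1 − 0.858)/2 ≈ 0.071.

0.07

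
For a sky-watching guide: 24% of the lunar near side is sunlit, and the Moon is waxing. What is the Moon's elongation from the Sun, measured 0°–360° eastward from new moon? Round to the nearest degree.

59°

cos θ = 1 − 2f = 0.520, giving a principal value of 58.7°.
Before full moon the principal value applies: θ = 58.7°.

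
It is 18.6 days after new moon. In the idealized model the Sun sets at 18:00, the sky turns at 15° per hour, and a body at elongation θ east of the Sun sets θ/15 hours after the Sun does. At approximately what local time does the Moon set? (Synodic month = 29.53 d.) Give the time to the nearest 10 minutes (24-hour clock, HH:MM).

Elongation θ = 360° × 18.6/29.53 ≈ 226.8°.
Delay after the Sun = 226.8° / (15°/h) ≈ 15.12 h.
18:00 + 15.117 h ≈ 09:07 → 09:10 to the nearest ten minutes.

09:10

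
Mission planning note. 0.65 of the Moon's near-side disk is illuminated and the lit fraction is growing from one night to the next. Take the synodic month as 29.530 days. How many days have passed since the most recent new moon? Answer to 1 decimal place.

8.8 days

From f = (1 − cos θ)/2: cos θ = 1 − 2×0.65 = -0.300; arccos → 107.5°.
The Moon is waxing (0°–180°), so θ = 107.5° directly.
Age = 29.530 × 107.5°/360° ≈ 8.81 days.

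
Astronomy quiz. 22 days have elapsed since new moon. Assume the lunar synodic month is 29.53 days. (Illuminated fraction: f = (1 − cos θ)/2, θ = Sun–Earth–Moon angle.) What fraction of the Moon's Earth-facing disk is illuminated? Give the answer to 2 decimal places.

0.52

The Moon has covered 22/29.53 of its cycle, so θ ≈ 360° × 22/29.53 = 268.2°.
Illuminated fraction = (1 − cos 268.2°)/2 = (1 − (-0.031))/2 ≈ 0.516.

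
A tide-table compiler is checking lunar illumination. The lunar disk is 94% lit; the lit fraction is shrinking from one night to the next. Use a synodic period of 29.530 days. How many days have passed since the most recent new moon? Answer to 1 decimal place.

17.1 days

From f = (1 − cos θ)/2: cos θ = 1 − 2×0.94 = -0.880; arccos → 151.6°.
A waning Moon lies in 180°–360°, so θ = 360° − 151.6° = 208.4°.
Age = 29.530 × 208.4°/360° ≈ 17.09 days.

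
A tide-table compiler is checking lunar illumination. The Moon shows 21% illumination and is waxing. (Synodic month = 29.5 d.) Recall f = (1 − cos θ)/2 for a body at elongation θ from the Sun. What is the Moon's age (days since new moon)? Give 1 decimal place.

4.5 days

From f = (1 − cos θ)/2: cos θ = 1 − 2×0.21 = 0.580; arccos → 54.5°.
The Moon is waxing (0°–180°), so θ = 54.5° directly.
Age = 29.5 × 54.5°/360° ≈ 4.47 days.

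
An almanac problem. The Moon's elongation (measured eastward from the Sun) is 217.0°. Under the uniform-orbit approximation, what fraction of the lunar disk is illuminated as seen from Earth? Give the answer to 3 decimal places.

0.899

Half-versine of 217.0°: (1 − (-0.799))/2 = 0.899.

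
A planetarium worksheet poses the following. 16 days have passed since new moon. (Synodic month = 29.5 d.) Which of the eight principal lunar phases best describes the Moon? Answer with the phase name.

θ ≈ 360° × 16/29.5 = 195°, which falls in the full moon sector.

full moon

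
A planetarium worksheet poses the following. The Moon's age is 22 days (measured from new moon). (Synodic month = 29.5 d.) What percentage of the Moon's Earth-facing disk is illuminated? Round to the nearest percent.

51%

The Moon has covered 22/29.5 of its cycle, so θ ≈ 360° × 22/29.5 = 268.5°.
Illuminated fraction = (1 − cos 268.5°)/2 = (1 − (-0.027))/2 ≈ 0.513, so 51%.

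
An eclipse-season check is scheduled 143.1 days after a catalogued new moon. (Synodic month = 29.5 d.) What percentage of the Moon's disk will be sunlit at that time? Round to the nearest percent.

143.1/29.5 = 4.851 lunations, so 4 complete cycles and 25.10 d into the next.
Phase angle: θ = 360°·(25.10 d)/(29.5 d) = 306.3°.
cos 306.3° = 0.592, so f = (1 − 0.592)/2 = 0.204, so 20%.

20%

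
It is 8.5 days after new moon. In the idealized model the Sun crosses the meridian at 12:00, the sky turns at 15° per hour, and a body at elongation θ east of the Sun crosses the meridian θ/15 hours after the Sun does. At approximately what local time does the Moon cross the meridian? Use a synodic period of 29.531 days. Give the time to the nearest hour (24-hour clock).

The Moon has covered 8.5/29.531 of its cycle, so θ ≈ 360° × 8.5/29.531 = 103.6°.
The Moon trails the Sun by θ/15 = 103.6/15 ≈ 6.91 hours.
12:00 + 6.91 h ≈ 18:54 → 19:00 to the nearest hour.

19:00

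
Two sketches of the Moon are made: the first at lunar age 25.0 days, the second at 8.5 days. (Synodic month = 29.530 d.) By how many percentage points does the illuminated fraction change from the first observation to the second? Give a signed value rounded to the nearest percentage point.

+40 percentage points

First observation: θ = 360°·25.0/29.530 = 304.8°, so f = 0.215.
Second observation: θ = 103.6°, f = 0.618.
Δf = 0.618 − 0.215 = +0.403, i.e. +40 pp.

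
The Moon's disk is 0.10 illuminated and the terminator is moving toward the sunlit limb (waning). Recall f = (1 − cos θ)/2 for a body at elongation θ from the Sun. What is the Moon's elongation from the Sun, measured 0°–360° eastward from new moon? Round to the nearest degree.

From f = (1 − cos θ)/2: cos θ = 1 − 2×0.10 = 0.800; arccos → 36.9°.
Since the Moon is past full (waning), take the reflex angle: θ = 360° − 36.9° = 323.1°.

323°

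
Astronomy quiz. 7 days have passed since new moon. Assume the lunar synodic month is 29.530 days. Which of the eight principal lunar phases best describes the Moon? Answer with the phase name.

first quarter

At 7/29.530 of the cycle, θ ≈ 85° — the first quarter range.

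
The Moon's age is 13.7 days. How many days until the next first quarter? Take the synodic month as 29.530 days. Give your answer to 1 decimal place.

First quarter occurs at elongation 90°, i.e. at age 29.530 × 90/360 = 7.383 d.
Already past this cycle's first quarter; the next is at 7.383 + 29.530 = 36.913 d, so 36.913 − 13.7 = 23.213 days.

23.2 days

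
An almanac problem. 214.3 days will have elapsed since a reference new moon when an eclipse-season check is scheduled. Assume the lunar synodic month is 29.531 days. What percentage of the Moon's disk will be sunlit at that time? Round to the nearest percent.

214.3 d spans 7 complete synodic months (7 × 29.531 = 206.72 d) plus 7.58 d.
The Moon has covered 7.58/29.531 of its cycle, so θ ≈ 360° × 7.58/29.531 = 92.4°.
Illuminated fraction = (1 − cos 92.4°)/2 = (1 − (-0.043))/2 ≈ 0.521, so 52%.

52%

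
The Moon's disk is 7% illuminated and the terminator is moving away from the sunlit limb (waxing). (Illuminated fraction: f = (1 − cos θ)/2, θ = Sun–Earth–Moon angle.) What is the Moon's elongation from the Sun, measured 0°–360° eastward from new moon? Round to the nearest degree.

cos θ = 1 − 2f = 0.860, giving a principal value of 30.7°.
Before full moon the principal value applies: θ = 30.7°.

31°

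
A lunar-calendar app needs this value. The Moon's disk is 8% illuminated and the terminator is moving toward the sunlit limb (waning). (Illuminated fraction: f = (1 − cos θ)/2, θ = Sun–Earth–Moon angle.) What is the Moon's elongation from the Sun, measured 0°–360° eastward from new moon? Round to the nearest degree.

From f = (1 − cos θ)/2: cos θ = 1 − 2×0.08 = 0.840; arccos → 32.9°.
Since the Moon is past full (waning), take the reflex angle: θ = 360° − 32.9° = 327.1°.

327°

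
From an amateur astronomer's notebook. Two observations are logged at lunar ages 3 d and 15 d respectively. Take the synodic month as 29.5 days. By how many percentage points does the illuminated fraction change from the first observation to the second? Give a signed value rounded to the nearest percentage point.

+90 percentage points

θ₁ = 360° × 3/29.5 = 36.6°, f₁ = (1 − cos θ₁)/2 = 0.099.
θ₂ = 360° × 15/29.5 = 183.1°, f₂ = (1 − cos θ₂)/2 = 0.999.
Change = f₂ − f₁ = +0.901 → +90 percentage points.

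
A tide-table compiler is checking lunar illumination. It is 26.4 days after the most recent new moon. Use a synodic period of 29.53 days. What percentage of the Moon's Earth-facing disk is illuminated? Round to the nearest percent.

11%

The Moon has covered 26.4/29.53 of its cycle, so θ ≈ 360° × 26.4/29.53 = 321.8°.
With cos θ = 0.786, the lit fraction is (1 − 0.786)/2 ≈ 0.107, so 11%.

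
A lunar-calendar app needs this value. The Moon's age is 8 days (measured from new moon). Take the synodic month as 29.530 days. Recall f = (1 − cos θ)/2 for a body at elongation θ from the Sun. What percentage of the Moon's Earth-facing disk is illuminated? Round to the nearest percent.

57%

The Moon has covered 8/29.530 of its cycle, so θ ≈ 360° × 8/29.530 = 97.5°.
cos 97.5° = (-0.131), so f = (1 − (-0.131))/2 = 0.566, so 57%.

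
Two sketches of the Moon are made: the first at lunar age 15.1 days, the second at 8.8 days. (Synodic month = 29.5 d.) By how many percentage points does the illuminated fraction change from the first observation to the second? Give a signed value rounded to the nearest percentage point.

First observation: θ = 360°·15.1/29.5 = 184.3°, so f = 0.999.
Second observation: θ = 107.4°, f = 0.649.
Δf = 0.649 − 0.999 = -0.349, i.e. -35 pp.

-35 pp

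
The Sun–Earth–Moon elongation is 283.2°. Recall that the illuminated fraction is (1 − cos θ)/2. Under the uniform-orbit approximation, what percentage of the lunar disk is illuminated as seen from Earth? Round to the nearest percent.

Half-versine of 283.2°: (1 − 0.228)/2 = 0.386, i.e. 39%.

39%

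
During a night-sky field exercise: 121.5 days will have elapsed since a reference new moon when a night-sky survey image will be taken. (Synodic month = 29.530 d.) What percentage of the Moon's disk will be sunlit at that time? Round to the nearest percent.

121.5 d spans 4 complete synodic months (4 × 29.530 = 118.12 d) plus 3.38 d.
The Moon has covered 3.38/29.530 of its cycle, so θ ≈ 360° × 3.38/29.530 = 41.2°.
Illuminated fraction = (1 − cos 41.2°)/2 = (1 − 0.752)/2 ≈ 0.124, so 12%.

12%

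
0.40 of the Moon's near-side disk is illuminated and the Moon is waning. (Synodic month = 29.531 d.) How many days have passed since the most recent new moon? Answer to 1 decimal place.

23.1 days

cos θ = 1 − 2f = 0.200, giving a principal value of 78.5°.
Since the Moon is past full (waning), take the reflex angle: θ = 360° − 78.5° = 281.5°.
Age = 29.531 × 281.5°/360° ≈ 23.09 days.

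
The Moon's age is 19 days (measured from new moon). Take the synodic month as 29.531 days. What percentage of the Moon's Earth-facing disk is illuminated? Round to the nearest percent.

81%

Elongation θ = 360° × 19/29.531 ≈ 231.6°.
With cos θ = (-0.621), the lit fraction is (1 − (-0.621))/2 ≈ 0.810, so 81%.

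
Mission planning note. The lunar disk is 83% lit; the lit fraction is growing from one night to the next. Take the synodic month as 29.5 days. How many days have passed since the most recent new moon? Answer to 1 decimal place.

10.8 days

cos θ = 1 − 2f = -0.660, giving a principal value of 131.3°.
Before full moon the principal value applies: θ = 131.3°.
Age = 29.5 × 131.3°/360° ≈ 10.76 days.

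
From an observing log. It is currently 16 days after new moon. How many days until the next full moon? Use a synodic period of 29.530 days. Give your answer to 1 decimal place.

Full moon occurs at elongation 180°, i.e. at age 29.530 × 180/360 = 14.765 d.
This lunation's full moon (14.765 d) has passed, so add one period: 44.295 − 16 = 28.295 days.

28.3 days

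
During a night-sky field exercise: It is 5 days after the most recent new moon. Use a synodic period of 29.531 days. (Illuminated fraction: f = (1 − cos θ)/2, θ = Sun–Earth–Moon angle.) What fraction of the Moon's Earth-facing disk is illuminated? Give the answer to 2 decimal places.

Elongation θ = 360° × 5/29.531 ≈ 61.0°.
cos 61.0° = 0.486, so f = (1 − 0.486)/2 = 0.257.

0.26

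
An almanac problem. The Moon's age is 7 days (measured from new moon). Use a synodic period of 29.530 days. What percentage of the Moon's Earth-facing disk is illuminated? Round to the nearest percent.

The Moon has covered 7/29.530 of its cycle, so θ ≈ 360° × 7/29.530 = 85.3°.
Illuminated fraction = (1 − cos 85.3°)/2 = (1 − 0.081)/2 ≈ 0.459, so 46%.

46%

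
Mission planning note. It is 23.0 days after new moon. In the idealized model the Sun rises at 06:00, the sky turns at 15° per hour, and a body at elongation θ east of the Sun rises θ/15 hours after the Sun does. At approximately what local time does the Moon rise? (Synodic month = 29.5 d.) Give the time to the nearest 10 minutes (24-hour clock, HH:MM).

Phase angle: θ = 360°·(23.0 d)/(29.5 d) = 280.7°.
Delay after the Sun = 280.7° / (15°/h) ≈ 18.71 h.
06:00 + 18.712 h ≈ 00:43 → 00:40 to the nearest ten minutes.

00:40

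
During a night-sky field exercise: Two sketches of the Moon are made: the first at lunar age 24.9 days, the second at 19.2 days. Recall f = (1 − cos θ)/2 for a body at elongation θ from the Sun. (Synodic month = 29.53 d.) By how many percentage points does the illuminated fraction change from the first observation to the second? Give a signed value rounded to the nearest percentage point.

+57 percentage points

θ₁ = 360° × 24.9/29.53 = 303.6°, f₁ = (1 − cos θ₁)/2 = 0.224.
θ₂ = 360° × 19.2/29.53 = 234.1°, f₂ = (1 − cos θ₂)/2 = 0.793.
Change = f₂ − f₁ = +0.570 → +57 percentage points.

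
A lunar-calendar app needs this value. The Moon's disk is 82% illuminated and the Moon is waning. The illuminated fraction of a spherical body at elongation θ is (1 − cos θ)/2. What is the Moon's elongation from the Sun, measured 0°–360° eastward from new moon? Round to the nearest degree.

230°

cos θ = 1 − 2f = -0.640, giving a principal value of 129.8°.
Since the Moon is past full (waning), take the reflex angle: θ = 360° − 129.8° = 230.2°.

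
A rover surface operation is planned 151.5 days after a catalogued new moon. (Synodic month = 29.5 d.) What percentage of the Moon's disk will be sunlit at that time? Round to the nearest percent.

Reduce mod P: 151.5 − 5×29.5 = 4.00 d into the current lunation.
The Moon has covered 4.00/29.5 of its cycle, so θ ≈ 360° × 4.00/29.5 = 48.8°.
cos 48.8° = 0.659, so f = (1 − 0.659)/2 = 0.171, so 17%.

17%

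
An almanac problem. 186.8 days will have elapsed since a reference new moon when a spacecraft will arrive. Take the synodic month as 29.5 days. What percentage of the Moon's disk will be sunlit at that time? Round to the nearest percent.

Reduce mod P: 186.8 − 6×29.5 = 9.80 d into the current lunation.
Elongation θ = 360° × 9.80/29.5 ≈ 119.6°.
With cos θ = (-0.494), the lit fraction is (1 − (-0.494))/2 ≈ 0.747, so 75%.

75%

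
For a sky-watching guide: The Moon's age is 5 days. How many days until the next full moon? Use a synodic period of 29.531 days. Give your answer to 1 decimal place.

9.8 days

Full moon occurs at elongation 180°, i.e. at age 29.531 × 180/360 = 14.765 d.
That is 14.765 − 5 = 9.765 days ahead.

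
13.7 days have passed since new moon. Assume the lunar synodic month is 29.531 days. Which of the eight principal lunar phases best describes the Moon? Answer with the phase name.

At 13.7/29.531 of the cycle, θ ≈ 167° — the full moon range.

full moon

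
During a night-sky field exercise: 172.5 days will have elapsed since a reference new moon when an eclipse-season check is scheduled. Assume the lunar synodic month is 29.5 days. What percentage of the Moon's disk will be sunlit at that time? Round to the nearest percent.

21%

Reduce mod P: 172.5 − 5×29.5 = 25.00 d into the current lunation.
Elongation θ = 360° × 25.00/29.5 ≈ 305.1°.
With cos θ = 0.575, the lit fraction is (1 − 0.575)/2 ≈ 0.213, so 21%.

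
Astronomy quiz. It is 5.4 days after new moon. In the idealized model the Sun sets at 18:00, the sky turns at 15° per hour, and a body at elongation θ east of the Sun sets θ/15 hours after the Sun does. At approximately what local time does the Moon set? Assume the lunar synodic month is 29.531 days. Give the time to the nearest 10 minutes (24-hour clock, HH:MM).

Elongation θ = 360° × 5.4/29.531 ≈ 65.8°.
At 15° of sky rotation per hour, 65.8° corresponds to a 4.39 h lag.
18:00 + 4.389 h ≈ 22:23 → 22:20 to the nearest ten minutes.

22:20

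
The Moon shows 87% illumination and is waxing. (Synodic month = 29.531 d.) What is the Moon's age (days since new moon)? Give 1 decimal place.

11.3 days

Invert f = (1 − cos θ)/2 to get cos θ = 1 − 2(0.87) = -0.740, hence θ₀ = arccos -0.740 = 137.7°.
Before full moon the principal value applies: θ = 137.7°.
At 360°/29.531 d per day, 137.7° corresponds to 11.30 days.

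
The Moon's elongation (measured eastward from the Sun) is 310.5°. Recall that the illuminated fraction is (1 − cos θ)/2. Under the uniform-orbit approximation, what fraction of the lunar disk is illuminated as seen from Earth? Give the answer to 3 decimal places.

0.175

Half-versine of 310.5°: (1 − 0.649)/2 = 0.175.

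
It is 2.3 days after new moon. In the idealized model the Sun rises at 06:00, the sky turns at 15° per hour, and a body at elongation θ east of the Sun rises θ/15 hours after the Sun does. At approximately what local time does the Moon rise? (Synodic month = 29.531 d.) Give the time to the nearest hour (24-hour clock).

08:00

Elongation θ = 360° × 2.3/29.531 ≈ 28.0°.
At 15° of sky rotation per hour, 28.0° corresponds to a 1.87 h lag.
06:00 + 1.87 h ≈ 07:52 → 08:00 to the nearest hour.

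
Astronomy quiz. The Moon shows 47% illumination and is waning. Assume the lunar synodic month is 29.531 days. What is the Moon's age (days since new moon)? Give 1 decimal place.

22.4 days

From f = (1 − cos θ)/2: cos θ = 1 − 2×0.47 = 0.060; arccos → 86.6°.
Since the Moon is past full (waning), take the reflex angle: θ = 360° − 86.6° = 273.4°.
Age = 29.531 × 273.4°/360° ≈ 22.43 days.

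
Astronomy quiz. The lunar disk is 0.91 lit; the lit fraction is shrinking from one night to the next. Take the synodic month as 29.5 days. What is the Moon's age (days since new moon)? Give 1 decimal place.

17.6 days

cos θ = 1 − 2f = -0.820, giving a principal value of 145.1°.
A waning Moon lies in 180°–360°, so θ = 360° − 145.1° = 214.9°.
That fraction of the synodic month is 214.9/360 × 29.5 d ≈ 17.61 d.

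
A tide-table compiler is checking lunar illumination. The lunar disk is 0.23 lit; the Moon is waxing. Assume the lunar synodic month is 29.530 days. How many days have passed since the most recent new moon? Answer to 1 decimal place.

4.7 days

cos θ = 1 − 2f = 0.540, giving a principal value of 57.3°.
Before full moon the principal value applies: θ = 57.3°.
At 360°/29.530 d per day, 57.3° corresponds to 4.70 days.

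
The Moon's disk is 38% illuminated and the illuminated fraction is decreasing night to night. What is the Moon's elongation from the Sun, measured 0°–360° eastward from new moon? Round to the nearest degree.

From f = (1 − cos θ)/2: cos θ = 1 − 2×0.38 = 0.240; arccos → 76.1°.
A waning Moon lies in 180°–360°, so θ = 360° − 76.1° = 283.9°.

284°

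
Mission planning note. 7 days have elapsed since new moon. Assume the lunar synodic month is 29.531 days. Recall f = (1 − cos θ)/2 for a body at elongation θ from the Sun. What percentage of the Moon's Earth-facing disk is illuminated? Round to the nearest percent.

Elongation θ = 360° × 7/29.531 ≈ 85.3°.
cos 85.3° = 0.081, so f = (1 − 0.081)/2 = 0.459, so 46%.

46%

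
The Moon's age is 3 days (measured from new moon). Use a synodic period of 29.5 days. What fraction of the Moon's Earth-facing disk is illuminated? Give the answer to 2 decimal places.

0.10

Phase angle: θ = 360°·(3 d)/(29.5 d) = 36.6°.
cos 36.6° = 0.803, so f = (1 − 0.803)/2 = 0.099.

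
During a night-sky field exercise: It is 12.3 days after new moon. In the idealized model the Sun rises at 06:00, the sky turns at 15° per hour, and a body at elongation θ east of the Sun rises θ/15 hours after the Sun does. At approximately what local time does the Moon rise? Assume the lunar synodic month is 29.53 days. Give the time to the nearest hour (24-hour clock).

16:00

The Moon has covered 12.3/29.53 of its cycle, so θ ≈ 360° × 12.3/29.53 = 149.9°.
The Moon trails the Sun by θ/15 = 149.9/15 ≈ 10.00 hours.
06:00 + 10.00 h ≈ 16:00 → 16:00 to the nearest hour.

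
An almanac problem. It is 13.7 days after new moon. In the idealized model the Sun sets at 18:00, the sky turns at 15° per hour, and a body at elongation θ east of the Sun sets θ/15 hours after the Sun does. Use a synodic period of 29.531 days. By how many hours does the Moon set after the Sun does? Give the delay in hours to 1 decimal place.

The Moon has covered 13.7/29.531 of its cycle, so θ ≈ 360° × 13.7/29.531 = 167.0°.
Delay after the Sun = 167.0° / (15°/h) ≈ 11.13 h.
So the Moon sets 11.13 h after the Sun.

11.1 h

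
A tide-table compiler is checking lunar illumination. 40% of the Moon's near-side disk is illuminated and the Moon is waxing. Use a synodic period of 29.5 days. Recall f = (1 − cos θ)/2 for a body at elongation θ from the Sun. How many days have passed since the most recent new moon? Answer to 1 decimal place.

From f = (1 − cos θ)/2: cos θ = 1 − 2×0.40 = 0.200; arccos → 78.5°.
The Moon is waxing (0°–180°), so θ = 78.5° directly.
At 360°/29.5 d per day, 78.5° corresponds to 6.43 days.

6.4 days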